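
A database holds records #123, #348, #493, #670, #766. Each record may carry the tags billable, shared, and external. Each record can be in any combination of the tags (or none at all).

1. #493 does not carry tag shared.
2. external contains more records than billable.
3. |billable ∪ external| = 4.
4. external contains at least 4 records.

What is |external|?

4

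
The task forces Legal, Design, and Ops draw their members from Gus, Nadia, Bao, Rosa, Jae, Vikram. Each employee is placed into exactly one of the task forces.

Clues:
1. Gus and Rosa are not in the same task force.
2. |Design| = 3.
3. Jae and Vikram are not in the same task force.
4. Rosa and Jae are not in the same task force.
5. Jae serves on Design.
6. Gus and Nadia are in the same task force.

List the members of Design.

Design = {Gus, Jae, Nadia}

From (5): Jae ∈ Design.
(3): Vikram ∉ Design.
(4): Rosa ∉ Design.
Suppose Gus ∉ Design: no assignment then satisfies all the clues, so Gus ∈ Design.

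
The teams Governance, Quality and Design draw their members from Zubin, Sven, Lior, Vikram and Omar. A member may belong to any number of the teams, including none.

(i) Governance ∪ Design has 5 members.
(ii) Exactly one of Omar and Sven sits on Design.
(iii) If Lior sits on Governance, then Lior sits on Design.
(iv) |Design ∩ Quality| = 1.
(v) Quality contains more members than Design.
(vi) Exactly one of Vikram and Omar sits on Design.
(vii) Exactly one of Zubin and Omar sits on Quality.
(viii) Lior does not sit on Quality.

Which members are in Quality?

Quality = {Omar, Sven, Vikram}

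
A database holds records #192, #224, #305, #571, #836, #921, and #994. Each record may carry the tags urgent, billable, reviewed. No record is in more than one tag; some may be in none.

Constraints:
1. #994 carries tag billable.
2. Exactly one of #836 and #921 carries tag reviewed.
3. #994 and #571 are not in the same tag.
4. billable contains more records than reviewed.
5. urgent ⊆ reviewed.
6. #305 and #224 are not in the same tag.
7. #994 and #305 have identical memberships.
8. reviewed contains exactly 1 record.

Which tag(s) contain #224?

From (1): #994 ∈ billable.
(3): #571 ∉ billable.
(7): #305 matches #994: #305 ∉ urgent.
(7): #305 matches #994: #305 ∈ billable.
(6): #224 ∉ billable.
Suppose #224 ∈ urgent: no assignment then satisfies all the clues, so #224 ∉ urgent.

#224: none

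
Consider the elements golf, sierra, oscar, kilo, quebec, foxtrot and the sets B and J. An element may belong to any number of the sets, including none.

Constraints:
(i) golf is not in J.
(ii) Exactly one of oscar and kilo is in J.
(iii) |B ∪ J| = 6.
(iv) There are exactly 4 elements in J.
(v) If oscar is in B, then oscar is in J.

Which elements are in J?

J = {foxtrot, oscar, quebec, sierra}

From (i): golf ∉ J.
Suppose sierra ∉ J: no assignment then satisfies all the clues, so sierra ∈ J.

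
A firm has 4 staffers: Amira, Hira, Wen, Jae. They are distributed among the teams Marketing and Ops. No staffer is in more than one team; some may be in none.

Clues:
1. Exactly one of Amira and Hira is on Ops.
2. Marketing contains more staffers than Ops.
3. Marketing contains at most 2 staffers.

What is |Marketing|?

2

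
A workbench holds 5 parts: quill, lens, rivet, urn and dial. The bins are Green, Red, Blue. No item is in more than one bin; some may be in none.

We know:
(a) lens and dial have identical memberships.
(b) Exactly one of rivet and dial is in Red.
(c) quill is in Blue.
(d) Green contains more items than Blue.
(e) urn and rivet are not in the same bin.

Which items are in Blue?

Blue = {quill}

From (c): quill ∈ Blue.
Suppose lens ∈ Blue: no assignment then satisfies all the clues, so lens ∉ Blue.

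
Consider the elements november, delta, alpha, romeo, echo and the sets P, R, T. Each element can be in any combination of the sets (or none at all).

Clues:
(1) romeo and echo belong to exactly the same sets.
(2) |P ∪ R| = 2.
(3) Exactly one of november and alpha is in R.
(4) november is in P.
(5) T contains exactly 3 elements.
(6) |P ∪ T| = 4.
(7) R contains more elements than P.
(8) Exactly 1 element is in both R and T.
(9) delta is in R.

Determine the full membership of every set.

P = {november}; R = {delta, november}; T = {delta, echo, romeo}

From (4): november ∈ P.
From (9): delta ∈ R.
Suppose november ∉ R: no assignment then satisfies all the clues, so november ∈ R.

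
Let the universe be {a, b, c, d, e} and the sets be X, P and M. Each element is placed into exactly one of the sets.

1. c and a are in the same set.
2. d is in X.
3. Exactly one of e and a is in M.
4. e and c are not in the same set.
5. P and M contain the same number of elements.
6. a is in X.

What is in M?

From (2): d ∈ X.
From (6): a ∈ X.
(1): c matches a: c ∈ X.
(3) (exactly one): e ∈ M.
Suppose b ∈ M: no assignment then satisfies all the clues, so b ∉ M.

M = {e}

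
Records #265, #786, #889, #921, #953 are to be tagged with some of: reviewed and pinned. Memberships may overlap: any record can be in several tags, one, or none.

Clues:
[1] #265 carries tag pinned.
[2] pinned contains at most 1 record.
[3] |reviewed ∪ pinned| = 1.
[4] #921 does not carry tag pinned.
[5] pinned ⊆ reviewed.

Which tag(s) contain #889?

#889: none

From (1): #265 ∈ pinned.
From (4): #921 ∉ pinned.
(2): pinned already has 1, so the rest are out.
(5) with #265 ∈ pinned: #265 ∈ reviewed.
Suppose #889 ∈ reviewed: no assignment then satisfies all the clues, so #889 ∉ reviewed.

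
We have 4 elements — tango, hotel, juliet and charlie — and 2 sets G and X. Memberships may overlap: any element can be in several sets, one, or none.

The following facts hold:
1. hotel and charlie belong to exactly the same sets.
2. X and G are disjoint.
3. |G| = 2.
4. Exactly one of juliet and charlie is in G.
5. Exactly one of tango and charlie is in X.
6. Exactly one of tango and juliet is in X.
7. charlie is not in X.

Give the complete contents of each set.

G = {charlie, hotel}; X = {tango}

From (7): charlie ∉ X.
(1): hotel matches charlie: hotel ∉ X.
(5) (exactly one): tango ∈ X.
(6) (exactly one): juliet ∉ X.
(2) (disjoint): tango ∉ G.
Suppose hotel ∉ G: no assignment then satisfies all the clues, so hotel ∈ G.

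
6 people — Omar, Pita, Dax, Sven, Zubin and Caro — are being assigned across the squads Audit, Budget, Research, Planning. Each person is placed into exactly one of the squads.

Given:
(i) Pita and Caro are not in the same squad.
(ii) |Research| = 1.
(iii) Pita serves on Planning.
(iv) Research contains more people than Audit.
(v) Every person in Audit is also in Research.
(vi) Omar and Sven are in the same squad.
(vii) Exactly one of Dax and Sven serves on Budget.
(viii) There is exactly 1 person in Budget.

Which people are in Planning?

Planning = {Omar, Pita, Sven, Zubin}

From (iii): Pita ∈ Planning.
(i): Caro ∉ Planning.
Suppose Omar ∉ Planning: no assignment then satisfies all the clues, so Omar ∈ Planning.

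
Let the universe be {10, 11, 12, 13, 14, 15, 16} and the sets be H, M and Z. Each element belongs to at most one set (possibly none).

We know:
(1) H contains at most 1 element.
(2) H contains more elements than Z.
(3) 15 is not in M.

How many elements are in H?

From (3): 15 ∉ M.
Suppose 10 ∈ Z: no assignment then satisfies all the clues, so 10 ∉ Z.

1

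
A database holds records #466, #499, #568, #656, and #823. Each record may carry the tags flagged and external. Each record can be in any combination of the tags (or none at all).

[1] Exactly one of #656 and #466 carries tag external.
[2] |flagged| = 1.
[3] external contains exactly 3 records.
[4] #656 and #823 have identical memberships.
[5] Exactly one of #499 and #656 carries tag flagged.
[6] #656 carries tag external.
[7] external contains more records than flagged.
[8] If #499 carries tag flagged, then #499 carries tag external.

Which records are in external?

external = {#499, #656, #823}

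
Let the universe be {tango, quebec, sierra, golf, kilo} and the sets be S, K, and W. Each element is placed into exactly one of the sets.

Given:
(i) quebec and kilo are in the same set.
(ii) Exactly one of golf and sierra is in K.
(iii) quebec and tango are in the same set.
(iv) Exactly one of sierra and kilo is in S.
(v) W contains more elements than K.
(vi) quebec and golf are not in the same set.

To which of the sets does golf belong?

golf: K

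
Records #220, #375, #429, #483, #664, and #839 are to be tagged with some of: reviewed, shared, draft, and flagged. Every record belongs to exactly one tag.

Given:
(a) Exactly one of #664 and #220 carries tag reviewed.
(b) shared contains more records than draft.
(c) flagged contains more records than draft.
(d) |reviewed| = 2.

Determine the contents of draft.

draft = {}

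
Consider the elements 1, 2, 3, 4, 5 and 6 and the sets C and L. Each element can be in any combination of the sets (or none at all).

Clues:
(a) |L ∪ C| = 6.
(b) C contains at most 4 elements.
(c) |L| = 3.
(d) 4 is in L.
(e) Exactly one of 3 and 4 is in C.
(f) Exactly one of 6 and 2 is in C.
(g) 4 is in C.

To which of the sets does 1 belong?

1: C

From (d): 4 ∈ L.
From (g): 4 ∈ C.
(e) (exactly one): 3 ∉ C.
Suppose 1 ∉ C: no assignment then satisfies all the clues, so 1 ∈ C.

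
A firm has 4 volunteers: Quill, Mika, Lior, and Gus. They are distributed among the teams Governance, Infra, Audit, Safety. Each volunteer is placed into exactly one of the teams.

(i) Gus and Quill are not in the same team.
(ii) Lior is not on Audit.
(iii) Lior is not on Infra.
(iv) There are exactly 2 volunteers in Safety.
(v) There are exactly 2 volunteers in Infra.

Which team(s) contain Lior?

Lior: Safety

From (ii): Lior ∉ Audit.
From (iii): Lior ∉ Infra.
Suppose Lior ∈ Governance: no assignment then satisfies all the clues, so Lior ∉ Governance.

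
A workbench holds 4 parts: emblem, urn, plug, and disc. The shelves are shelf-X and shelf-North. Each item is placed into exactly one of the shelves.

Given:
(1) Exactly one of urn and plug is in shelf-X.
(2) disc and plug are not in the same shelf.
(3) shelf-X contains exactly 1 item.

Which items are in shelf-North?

shelf-North = {disc, emblem, urn}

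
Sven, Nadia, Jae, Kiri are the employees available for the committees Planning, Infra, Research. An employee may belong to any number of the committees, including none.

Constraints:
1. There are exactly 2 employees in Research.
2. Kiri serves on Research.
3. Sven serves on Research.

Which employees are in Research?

Research = {Kiri, Sven}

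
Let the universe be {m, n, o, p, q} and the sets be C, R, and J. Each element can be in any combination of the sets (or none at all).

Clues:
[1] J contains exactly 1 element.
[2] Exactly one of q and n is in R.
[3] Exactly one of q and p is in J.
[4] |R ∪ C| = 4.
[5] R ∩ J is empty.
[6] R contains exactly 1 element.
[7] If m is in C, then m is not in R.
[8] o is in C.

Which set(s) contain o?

o: C

From (8): o ∈ C.
Suppose o ∈ R: no assignment then satisfies all the clues, so o ∉ R.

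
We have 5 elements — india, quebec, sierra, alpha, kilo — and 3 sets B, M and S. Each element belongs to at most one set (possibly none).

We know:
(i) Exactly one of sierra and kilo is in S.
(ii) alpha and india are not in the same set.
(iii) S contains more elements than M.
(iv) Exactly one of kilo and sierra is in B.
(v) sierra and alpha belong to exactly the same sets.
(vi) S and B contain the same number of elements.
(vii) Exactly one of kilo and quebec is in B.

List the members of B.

B = {india, kilo}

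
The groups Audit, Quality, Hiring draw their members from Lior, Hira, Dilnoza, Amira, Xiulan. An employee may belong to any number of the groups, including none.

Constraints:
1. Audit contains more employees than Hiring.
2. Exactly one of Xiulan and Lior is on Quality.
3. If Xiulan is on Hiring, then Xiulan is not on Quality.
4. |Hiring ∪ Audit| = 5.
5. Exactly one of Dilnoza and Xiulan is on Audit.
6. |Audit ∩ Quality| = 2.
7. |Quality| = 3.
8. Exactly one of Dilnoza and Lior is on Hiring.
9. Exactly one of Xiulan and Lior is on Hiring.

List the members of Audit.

Audit = {Amira, Hira, Lior, Xiulan}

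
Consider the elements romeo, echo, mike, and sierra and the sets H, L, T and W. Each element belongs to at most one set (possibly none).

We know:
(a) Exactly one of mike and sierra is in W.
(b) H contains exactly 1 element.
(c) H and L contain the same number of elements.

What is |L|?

1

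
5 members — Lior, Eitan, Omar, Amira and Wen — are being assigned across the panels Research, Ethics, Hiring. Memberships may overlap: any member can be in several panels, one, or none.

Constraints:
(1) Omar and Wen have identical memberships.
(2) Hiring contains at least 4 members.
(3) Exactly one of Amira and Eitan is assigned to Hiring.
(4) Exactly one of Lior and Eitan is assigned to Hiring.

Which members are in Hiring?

Hiring = {Amira, Lior, Omar, Wen}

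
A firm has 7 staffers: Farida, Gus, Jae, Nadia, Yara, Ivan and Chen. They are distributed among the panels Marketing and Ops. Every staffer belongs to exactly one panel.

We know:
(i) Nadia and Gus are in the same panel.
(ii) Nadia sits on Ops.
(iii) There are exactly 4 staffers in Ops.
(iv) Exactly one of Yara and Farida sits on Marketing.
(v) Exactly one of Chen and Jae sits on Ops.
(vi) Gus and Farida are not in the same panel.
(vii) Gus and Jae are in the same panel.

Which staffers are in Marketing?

Marketing = {Chen, Farida, Ivan}

From (ii): Nadia ∈ Ops.
(i): Gus matches Nadia: Gus ∉ Marketing.
(i): Gus matches Nadia: Gus ∈ Ops.
(vi): Farida ∉ Ops.
(vii): Jae matches Gus: Jae ∉ Marketing.
(vii): Jae matches Gus: Jae ∈ Ops.
Only one panel left: Farida ∈ Marketing.
(iv) (exactly one): Yara ∉ Marketing.
(v) (exactly one): Chen ∉ Ops.
Only one panel left: Yara ∈ Ops.
Only one panel left: Chen ∈ Marketing.
Only one panel left: Ivan ∈ Marketing.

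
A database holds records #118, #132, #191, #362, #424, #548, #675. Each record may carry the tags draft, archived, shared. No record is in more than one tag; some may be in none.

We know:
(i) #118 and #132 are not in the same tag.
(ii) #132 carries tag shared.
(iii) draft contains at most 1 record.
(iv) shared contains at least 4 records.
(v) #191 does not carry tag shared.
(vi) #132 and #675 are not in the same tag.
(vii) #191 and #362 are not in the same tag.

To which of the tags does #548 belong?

From (ii): #132 ∈ shared.
From (v): #191 ∉ shared.
(i): #118 ∉ shared.
(vi): #675 ∉ shared.
(iv): only 4 candidates remain for shared, so all are in.

#548: shared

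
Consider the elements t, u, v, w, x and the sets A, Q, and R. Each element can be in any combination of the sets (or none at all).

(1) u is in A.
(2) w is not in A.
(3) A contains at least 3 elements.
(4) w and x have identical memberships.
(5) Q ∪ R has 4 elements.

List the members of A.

A = {t, u, v}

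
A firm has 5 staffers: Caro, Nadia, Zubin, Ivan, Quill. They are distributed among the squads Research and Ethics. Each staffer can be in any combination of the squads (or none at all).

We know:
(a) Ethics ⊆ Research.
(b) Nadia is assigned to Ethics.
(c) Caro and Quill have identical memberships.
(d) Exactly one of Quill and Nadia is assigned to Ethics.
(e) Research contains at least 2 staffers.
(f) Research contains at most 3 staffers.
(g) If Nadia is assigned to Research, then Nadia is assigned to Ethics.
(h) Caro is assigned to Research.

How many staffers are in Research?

From (b): Nadia ∈ Ethics.
From (h): Caro ∈ Research.
(a) with Nadia ∈ Ethics: Nadia ∈ Research.
(c): Quill matches Caro: Quill ∈ Research.
(d) (exactly one): Quill ∉ Ethics.
(f): Research already has 3, so the rest are out.
(a) contrapositive: Zubin ∉ Ethics.
(a) contrapositive: Ivan ∉ Ethics.
(c): Caro matches Quill: Caro ∉ Ethics.

3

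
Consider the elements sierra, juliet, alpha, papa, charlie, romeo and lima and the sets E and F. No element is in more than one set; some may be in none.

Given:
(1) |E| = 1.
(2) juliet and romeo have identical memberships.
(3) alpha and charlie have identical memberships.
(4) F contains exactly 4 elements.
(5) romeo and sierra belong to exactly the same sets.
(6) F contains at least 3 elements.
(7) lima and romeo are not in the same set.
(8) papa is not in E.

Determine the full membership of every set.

E = {lima}; F = {juliet, papa, romeo, sierra}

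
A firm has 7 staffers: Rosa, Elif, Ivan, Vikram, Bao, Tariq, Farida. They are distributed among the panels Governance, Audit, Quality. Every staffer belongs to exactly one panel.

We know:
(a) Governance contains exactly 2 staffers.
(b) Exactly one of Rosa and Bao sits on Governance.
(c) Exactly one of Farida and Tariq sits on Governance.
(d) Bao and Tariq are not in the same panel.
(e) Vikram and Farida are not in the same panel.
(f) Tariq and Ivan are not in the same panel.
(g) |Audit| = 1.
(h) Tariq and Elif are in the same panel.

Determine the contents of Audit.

Audit = {Ivan}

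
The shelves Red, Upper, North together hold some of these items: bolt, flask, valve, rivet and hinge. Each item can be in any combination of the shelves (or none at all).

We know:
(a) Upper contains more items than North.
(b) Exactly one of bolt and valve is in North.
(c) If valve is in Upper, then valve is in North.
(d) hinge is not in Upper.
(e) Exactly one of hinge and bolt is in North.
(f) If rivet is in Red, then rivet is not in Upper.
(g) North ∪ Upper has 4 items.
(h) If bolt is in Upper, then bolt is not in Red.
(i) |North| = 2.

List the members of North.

North = {hinge, valve}

From (d): hinge ∉ Upper.
Suppose bolt ∈ North: no assignment then satisfies all the clues, so bolt ∉ North.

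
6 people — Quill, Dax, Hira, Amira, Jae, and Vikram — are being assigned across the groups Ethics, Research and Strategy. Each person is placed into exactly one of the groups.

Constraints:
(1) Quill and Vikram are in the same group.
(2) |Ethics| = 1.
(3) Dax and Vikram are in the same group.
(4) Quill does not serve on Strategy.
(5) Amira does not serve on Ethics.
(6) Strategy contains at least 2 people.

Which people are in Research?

Research = {Dax, Quill, Vikram}

From (4): Quill ∉ Strategy.
From (5): Amira ∉ Ethics.
(1): Vikram matches Quill: Vikram ∉ Strategy.
(3): Dax matches Vikram: Dax ∉ Strategy.
Suppose Quill ∉ Research: no assignment then satisfies all the clues, so Quill ∈ Research.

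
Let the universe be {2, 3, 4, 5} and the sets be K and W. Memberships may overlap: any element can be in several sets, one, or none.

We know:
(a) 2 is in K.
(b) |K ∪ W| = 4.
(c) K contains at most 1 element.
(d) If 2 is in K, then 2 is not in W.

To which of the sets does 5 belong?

5: W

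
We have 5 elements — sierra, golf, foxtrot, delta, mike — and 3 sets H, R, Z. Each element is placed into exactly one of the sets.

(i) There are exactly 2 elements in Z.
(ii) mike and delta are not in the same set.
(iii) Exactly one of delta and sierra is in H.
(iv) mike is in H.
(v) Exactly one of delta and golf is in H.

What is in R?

From (iv): mike ∈ H.
(ii): delta ∉ H.
(iii) (exactly one): sierra ∈ H.
(v) (exactly one): golf ∈ H.
(i): only 2 candidates remain for Z, so all are in.

R = {}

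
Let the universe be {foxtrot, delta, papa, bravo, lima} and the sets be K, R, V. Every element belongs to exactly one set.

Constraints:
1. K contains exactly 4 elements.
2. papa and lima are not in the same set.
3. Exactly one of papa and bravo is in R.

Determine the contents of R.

R = {papa}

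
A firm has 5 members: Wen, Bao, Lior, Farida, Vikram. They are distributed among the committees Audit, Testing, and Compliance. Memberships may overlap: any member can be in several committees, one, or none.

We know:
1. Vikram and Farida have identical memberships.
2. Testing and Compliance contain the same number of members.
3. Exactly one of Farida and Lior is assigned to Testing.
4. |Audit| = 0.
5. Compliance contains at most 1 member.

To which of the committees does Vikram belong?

Vikram: none

(4): Audit already has 0, so the rest are out.
Suppose Vikram ∈ Testing: no assignment then satisfies all the clues, so Vikram ∉ Testing.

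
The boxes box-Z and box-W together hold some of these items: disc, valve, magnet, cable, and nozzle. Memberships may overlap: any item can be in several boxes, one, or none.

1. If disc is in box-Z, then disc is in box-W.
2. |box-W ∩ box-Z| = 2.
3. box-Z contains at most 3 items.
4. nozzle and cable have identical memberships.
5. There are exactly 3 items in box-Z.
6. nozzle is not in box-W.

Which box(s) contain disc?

disc: box-W, box-Z

From (6): nozzle ∉ box-W.
(4): cable matches nozzle: cable ∉ box-W.
Suppose disc ∉ box-Z: no assignment then satisfies all the clues, so disc ∈ box-Z.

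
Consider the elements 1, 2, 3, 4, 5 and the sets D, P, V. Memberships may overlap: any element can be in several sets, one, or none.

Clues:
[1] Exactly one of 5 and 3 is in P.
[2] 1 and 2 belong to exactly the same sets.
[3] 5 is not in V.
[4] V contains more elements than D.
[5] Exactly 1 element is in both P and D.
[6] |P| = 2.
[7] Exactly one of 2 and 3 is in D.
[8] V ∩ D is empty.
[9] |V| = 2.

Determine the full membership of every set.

D = {3}; P = {3, 4}; V = {1, 2}

From (3): 5 ∉ V.
Suppose 1 ∈ D: no assignment then satisfies all the clues, so 1 ∉ D.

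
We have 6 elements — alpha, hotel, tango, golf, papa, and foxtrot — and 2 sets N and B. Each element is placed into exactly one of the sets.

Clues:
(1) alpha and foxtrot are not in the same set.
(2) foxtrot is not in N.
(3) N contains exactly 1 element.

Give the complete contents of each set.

From (2): foxtrot ∉ N.
Only one set left: foxtrot ∈ B.
(1): alpha ∉ B.
Only one set left: alpha ∈ N.
(3): N already has 1, so the rest are out.
Only one set left: hotel ∈ B.
Only one set left: tango ∈ B.
Only one set left: golf ∈ B.
Only one set left: papa ∈ B.

N = {alpha}; B = {foxtrot, golf, hotel, papa, tango}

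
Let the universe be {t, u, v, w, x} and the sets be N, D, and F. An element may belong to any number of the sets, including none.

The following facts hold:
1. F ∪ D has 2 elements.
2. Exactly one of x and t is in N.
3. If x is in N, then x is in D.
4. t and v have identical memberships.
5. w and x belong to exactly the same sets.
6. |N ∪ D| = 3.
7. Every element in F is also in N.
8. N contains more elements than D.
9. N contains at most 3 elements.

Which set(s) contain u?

u: N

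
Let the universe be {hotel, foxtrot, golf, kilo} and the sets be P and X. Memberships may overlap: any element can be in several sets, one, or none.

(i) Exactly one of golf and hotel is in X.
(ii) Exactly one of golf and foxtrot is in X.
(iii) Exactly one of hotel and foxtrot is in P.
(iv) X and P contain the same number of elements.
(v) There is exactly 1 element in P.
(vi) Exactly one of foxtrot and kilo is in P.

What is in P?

P = {foxtrot}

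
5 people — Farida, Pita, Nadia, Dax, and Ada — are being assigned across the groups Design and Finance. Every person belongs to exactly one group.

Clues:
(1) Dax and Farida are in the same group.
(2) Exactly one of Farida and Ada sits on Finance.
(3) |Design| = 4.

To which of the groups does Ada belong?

Ada: Finance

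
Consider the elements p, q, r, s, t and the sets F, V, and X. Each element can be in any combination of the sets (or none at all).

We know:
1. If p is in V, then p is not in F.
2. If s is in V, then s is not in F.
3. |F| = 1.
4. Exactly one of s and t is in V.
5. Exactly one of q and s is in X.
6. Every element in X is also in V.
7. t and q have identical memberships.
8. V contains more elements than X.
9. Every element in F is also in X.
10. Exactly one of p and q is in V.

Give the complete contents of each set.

F = {r}; V = {p, r, s}; X = {r, s}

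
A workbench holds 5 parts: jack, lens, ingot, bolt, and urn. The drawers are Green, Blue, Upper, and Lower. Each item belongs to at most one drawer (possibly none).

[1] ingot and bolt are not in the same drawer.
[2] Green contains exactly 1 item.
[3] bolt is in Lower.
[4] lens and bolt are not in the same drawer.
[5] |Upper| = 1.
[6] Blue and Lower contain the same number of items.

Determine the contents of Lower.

Lower = {bolt}

From (3): bolt ∈ Lower.
(1): ingot ∉ Lower.
(4): lens ∉ Lower.
Suppose jack ∈ Lower: no assignment then satisfies all the clues, so jack ∉ Lower.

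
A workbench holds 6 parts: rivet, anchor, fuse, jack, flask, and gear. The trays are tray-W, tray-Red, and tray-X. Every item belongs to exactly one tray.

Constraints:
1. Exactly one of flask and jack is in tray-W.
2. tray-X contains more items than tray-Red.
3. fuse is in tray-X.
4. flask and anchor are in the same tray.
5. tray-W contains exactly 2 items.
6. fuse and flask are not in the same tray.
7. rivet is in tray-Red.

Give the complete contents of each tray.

tray-W = {anchor, flask}; tray-Red = {rivet}; tray-X = {fuse, gear, jack}

From (3): fuse ∈ tray-X.
From (7): rivet ∈ tray-Red.
(6): flask ∉ tray-X.
(4): anchor matches flask: anchor ∉ tray-X.
Suppose anchor ∉ tray-W: no assignment then satisfies all the clues, so anchor ∈ tray-W.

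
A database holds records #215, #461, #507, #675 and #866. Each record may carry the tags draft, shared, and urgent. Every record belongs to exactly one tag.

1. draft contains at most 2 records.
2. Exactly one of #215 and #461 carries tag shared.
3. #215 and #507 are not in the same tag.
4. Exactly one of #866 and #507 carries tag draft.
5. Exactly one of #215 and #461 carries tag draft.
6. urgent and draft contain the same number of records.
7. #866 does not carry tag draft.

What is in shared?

shared = {#215}

From (7): #866 ∉ draft.
(4) (exactly one): #507 ∈ draft.
(3): #215 ∉ draft.
(5) (exactly one): #461 ∈ draft.
(1): draft already has 2, so the rest are out.
(2) (exactly one): #215 ∈ shared.
Suppose #675 ∈ shared: no assignment then satisfies all the clues, so #675 ∉ shared.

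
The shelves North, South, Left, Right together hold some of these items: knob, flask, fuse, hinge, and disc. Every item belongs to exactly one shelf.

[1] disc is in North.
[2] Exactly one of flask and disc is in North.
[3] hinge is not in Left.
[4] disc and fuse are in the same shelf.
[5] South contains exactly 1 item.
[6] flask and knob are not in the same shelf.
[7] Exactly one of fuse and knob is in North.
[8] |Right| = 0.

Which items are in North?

From (1): disc ∈ North.
From (3): hinge ∉ Left.
(2) (exactly one): flask ∉ North.
(4): fuse matches disc: fuse ∈ North.
(7) (exactly one): knob ∉ North.
(8): Right already has 0, so the rest are out.
Suppose hinge ∉ North: no assignment then satisfies all the clues, so hinge ∈ North.

North = {disc, fuse, hinge}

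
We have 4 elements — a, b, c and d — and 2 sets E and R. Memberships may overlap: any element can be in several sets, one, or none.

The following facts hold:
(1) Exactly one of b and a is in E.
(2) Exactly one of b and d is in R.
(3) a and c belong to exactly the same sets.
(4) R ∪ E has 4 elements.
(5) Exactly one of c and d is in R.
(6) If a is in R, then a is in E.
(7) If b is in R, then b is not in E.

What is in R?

R = {a, b, c}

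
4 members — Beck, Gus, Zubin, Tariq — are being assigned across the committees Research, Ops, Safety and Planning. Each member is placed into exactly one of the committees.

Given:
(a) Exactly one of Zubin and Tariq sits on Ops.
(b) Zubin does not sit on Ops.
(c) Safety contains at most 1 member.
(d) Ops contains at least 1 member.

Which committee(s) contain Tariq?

From (b): Zubin ∉ Ops.
(a) (exactly one): Tariq ∈ Ops.

Tariq: Ops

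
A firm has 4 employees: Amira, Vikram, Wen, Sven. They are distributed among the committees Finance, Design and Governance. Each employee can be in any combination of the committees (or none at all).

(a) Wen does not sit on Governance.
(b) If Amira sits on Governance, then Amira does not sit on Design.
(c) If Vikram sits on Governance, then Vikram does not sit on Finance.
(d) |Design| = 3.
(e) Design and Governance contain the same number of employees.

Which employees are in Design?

Design = {Sven, Vikram, Wen}

From (a): Wen ∉ Governance.
Suppose Amira ∈ Design: no assignment then satisfies all the clues, so Amira ∉ Design.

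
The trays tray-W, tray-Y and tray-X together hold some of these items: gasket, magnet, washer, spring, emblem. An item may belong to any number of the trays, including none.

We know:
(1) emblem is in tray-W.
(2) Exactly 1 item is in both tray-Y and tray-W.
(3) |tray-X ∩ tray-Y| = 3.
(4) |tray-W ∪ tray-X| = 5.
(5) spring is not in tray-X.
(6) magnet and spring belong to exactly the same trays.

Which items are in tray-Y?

tray-Y = {emblem, gasket, washer}

From (1): emblem ∈ tray-W.
From (5): spring ∉ tray-X.
(6): magnet matches spring: magnet ∉ tray-X.
Suppose gasket ∉ tray-Y: no assignment then satisfies all the clues, so gasket ∈ tray-Y.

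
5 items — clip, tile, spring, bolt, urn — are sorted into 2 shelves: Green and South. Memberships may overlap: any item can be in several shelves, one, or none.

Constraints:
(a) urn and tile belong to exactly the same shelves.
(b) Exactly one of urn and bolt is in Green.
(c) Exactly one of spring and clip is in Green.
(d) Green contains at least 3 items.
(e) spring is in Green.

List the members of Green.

Green = {spring, tile, urn}

From (e): spring ∈ Green.
(c) (exactly one): clip ∉ Green.
Suppose tile ∉ Green: no assignment then satisfies all the clues, so tile ∈ Green.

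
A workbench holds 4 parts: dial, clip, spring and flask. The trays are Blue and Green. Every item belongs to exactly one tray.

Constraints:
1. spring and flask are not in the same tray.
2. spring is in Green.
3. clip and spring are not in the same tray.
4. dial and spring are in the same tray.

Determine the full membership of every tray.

From (2): spring ∈ Green.
(1): flask ∉ Green.
(3): clip ∉ Green.
(4): dial matches spring: dial ∉ Blue.
(4): dial matches spring: dial ∈ Green.
Only one tray left: clip ∈ Blue.
Only one tray left: flask ∈ Blue.

Blue = {clip, flask}; Green = {dial, spring}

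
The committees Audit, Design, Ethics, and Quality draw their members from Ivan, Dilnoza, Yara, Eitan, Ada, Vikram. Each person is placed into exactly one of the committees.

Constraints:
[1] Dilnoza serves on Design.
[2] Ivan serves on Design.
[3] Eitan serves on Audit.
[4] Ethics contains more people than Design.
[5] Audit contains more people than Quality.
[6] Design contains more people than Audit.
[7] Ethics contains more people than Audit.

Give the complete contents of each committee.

Audit = {Eitan}; Design = {Dilnoza, Ivan}; Ethics = {Ada, Vikram, Yara}; Quality = {}

From (1): Dilnoza ∈ Design.
From (2): Ivan ∈ Design.
From (3): Eitan ∈ Audit.
Suppose Yara ∈ Audit: no assignment then satisfies all the clues, so Yara ∉ Audit.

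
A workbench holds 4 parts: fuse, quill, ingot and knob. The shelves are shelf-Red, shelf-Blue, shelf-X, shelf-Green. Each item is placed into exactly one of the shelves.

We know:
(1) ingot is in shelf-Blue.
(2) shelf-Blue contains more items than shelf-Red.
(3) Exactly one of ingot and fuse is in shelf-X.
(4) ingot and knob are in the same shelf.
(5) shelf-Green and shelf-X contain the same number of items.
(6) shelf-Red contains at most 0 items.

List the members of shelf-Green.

From (1): ingot ∈ shelf-Blue.
(3) (exactly one): fuse ∈ shelf-X.
(4): knob matches ingot: knob ∉ shelf-Red.
(4): knob matches ingot: knob ∈ shelf-Blue.
(6): shelf-Red already has 0, so the rest are out.
Suppose quill ∉ shelf-Green: no assignment then satisfies all the clues, so quill ∈ shelf-Green.

shelf-Green = {quill}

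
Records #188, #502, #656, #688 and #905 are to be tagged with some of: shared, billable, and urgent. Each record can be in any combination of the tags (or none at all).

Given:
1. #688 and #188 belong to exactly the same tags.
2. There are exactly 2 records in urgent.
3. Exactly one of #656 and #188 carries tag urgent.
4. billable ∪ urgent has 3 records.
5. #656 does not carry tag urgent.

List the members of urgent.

urgent = {#188, #688}

From (5): #656 ∉ urgent.
(3) (exactly one): #188 ∈ urgent.
(1): #688 matches #188: #688 ∈ urgent.
(2): urgent already has 2, so the rest are out.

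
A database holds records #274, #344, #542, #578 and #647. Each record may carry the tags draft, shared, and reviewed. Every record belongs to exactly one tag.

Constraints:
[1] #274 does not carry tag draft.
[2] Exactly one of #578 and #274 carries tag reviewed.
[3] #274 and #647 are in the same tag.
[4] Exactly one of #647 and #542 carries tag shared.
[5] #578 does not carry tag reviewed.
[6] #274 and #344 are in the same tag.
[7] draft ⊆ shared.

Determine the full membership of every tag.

draft = {}; shared = {#542, #578}; reviewed = {#274, #344, #647}

From (1): #274 ∉ draft.
From (5): #578 ∉ reviewed.
(2) (exactly one): #274 ∈ reviewed.
(3): #647 matches #274: #647 ∉ draft.
(3): #647 matches #274: #647 ∉ shared.
(3): #647 matches #274: #647 ∈ reviewed.
(4) (exactly one): #542 ∈ shared.
(6): #344 matches #274: #344 ∉ draft.
(6): #344 matches #274: #344 ∉ shared.
(6): #344 matches #274: #344 ∈ reviewed.
Suppose #578 ∈ draft: no assignment then satisfies all the clues, so #578 ∉ draft.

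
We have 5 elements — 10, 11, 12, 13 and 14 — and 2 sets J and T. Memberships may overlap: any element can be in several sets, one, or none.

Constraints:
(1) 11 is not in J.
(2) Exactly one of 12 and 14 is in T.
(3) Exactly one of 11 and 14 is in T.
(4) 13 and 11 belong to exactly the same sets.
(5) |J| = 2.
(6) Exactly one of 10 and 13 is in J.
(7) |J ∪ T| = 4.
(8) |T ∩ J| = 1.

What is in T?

T = {11, 12, 13}

From (1): 11 ∉ J.
(4): 13 matches 11: 13 ∉ J.
(6) (exactly one): 10 ∈ J.
Suppose 10 ∈ T: no assignment then satisfies all the clues, so 10 ∉ T.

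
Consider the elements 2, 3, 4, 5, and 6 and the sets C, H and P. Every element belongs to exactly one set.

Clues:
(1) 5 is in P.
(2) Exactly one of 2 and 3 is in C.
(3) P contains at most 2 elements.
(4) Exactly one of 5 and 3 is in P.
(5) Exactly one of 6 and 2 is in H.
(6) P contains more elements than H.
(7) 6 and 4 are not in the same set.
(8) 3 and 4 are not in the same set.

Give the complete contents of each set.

C = {3, 6}; H = {2}; P = {4, 5}

From (1): 5 ∈ P.
(4) (exactly one): 3 ∉ P.
Suppose 2 ∈ C: no assignment then satisfies all the clues, so 2 ∉ C.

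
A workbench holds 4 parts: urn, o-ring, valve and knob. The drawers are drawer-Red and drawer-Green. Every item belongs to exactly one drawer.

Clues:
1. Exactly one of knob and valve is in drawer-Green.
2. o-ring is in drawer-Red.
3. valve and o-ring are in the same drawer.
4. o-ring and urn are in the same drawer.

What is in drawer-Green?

drawer-Green = {knob}

From (2): o-ring ∈ drawer-Red.
(3): valve matches o-ring: valve ∈ drawer-Red.
(4): urn matches o-ring: urn ∈ drawer-Red.
(1) (exactly one): knob ∈ drawer-Green.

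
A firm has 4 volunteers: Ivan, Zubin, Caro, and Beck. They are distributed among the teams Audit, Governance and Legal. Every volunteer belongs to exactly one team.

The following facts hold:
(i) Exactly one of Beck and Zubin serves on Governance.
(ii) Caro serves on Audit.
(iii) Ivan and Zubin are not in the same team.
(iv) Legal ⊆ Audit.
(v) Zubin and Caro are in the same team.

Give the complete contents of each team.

Audit = {Caro, Zubin}; Governance = {Beck, Ivan}; Legal = {}

From (ii): Caro ∈ Audit.
(v): Zubin matches Caro: Zubin ∈ Audit.
(i) (exactly one): Beck ∈ Governance.
(iii): Ivan ∉ Audit.
(iv) contrapositive: Ivan ∉ Legal.
Only one team left: Ivan ∈ Governance.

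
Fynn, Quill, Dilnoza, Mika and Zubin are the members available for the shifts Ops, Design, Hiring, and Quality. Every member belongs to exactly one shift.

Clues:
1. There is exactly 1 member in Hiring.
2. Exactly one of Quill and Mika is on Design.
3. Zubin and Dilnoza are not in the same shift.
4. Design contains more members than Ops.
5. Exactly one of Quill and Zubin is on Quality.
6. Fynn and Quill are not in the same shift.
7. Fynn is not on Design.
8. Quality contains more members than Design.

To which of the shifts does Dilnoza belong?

Dilnoza: Hiring

From (7): Fynn ∉ Design.
Suppose Dilnoza ∈ Ops: no assignment then satisfies all the clues, so Dilnoza ∉ Ops.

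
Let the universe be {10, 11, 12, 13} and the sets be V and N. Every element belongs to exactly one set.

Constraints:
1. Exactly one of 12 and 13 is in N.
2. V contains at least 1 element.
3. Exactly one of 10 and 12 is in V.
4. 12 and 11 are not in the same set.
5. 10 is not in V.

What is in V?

From (5): 10 ∉ V.
(3) (exactly one): 12 ∈ V.
(4): 11 ∉ V.
Only one set left: 10 ∈ N.
Only one set left: 11 ∈ N.
(1) (exactly one): 13 ∈ N.

V = {12}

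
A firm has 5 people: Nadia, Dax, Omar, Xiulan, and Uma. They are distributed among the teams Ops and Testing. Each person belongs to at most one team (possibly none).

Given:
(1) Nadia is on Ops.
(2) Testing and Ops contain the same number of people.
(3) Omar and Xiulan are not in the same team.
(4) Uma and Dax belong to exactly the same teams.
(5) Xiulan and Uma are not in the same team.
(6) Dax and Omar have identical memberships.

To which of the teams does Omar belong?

Omar: none

From (1): Nadia ∈ Ops.
Suppose Omar ∈ Ops: no assignment then satisfies all the clues, so Omar ∉ Ops.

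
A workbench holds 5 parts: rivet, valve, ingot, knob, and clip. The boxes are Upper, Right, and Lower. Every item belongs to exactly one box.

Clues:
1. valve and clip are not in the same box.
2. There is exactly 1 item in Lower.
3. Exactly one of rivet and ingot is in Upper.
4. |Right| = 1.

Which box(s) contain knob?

knob: Upper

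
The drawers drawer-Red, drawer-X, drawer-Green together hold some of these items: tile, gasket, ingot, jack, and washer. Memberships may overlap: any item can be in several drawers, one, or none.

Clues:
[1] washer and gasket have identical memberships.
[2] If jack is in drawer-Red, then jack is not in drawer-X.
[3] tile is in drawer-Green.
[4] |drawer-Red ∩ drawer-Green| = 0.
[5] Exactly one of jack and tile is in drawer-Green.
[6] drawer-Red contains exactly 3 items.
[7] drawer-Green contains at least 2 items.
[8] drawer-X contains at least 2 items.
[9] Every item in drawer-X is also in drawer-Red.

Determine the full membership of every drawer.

drawer-Red = {gasket, jack, washer}; drawer-X = {gasket, washer}; drawer-Green = {ingot, tile}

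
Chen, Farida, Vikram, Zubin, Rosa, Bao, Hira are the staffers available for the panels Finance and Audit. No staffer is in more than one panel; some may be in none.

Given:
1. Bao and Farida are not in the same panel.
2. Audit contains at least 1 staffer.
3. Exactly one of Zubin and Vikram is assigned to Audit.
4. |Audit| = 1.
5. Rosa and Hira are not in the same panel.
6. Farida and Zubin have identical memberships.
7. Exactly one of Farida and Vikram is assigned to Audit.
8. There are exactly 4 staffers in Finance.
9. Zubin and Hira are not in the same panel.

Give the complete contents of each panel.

Finance = {Chen, Farida, Rosa, Zubin}; Audit = {Vikram}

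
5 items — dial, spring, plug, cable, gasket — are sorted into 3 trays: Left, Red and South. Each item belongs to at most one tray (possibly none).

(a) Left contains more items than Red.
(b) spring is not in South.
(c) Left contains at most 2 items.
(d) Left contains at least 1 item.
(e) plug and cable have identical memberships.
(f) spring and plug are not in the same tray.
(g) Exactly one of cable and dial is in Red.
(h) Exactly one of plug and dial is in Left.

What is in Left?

Left = {cable, plug}

From (b): spring ∉ South.
Suppose dial ∈ Left: no assignment then satisfies all the clues, so dial ∉ Left.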